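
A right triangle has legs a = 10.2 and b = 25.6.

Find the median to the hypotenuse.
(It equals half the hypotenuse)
Hypotenuse c = √(a² + b²) = √(104.04 + 655.36) = √759.4 ≈ 27.5572
Median to hypotenuse = c/2 ≈ 27.5572/2 ≈ 13.7786

Median = 13.78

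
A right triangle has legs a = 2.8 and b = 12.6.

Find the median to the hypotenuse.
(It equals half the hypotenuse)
Hypotenuse c = √(a² + b²) = √(7.84 + 158.76) = √166.6 ≈ 12.9074
Median to hypotenuse = c/2 ≈ 12.9074/2 ≈ 6.45368

Median = 6.454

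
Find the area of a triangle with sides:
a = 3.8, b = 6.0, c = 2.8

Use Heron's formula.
s = (3.8 + 6.0 + 2.8)/2 = 12.6/2 = 6.3
s − a = 2.5, s − b = 0.3, s − c = 3.5
s(s−a)(s−b)(s−c) = 6.3·2.5·0.3·3.5 ≈ 16.5375
Area = √16.5375 ≈ 4.06663

Area = 4.067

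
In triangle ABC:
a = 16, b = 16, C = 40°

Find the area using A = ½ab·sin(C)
A = ½·a·b·sin(C) = ½·16·16·sin(40°)
sin(40°) ≈ 0.642788
A ≈ ½·256·0.642788 = 128·0.642788 ≈ 82.2768

Area = 82.28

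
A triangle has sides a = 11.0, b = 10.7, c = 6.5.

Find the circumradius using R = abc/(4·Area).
First find the area with Heron's formula.
s = (11.0 + 10.7 + 6.5)/2 = 14.1
Area = √(s(s−a)(s−b)(s−c)) = √(14.1·3.1·3.4·7.6) ≈ √1129.47 ≈ 33.6075
abc = 11.0·10.7·6.5 = 765.05
R = abc/(4·Area) ≈ 765.05/(4·33.6075) = 765.05/134.43 ≈ 5.69106

R = 5.691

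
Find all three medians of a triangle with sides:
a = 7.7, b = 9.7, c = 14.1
Median formula: m_a = ½√(2b² + 2c² − a²) (and cyclically). a² = 59.29, b² = 94.09, c² = 198.81.
m_a = ½√(2·94.09 + 2·198.81 − 59.29) = ½√526.51 ≈ ½·22.9458 ≈ 11.4729
m_b = ½√(2·59.29 + 2·198.81 − 94.09) = ½√422.11 ≈ ½·20.5453 ≈ 10.2727
m_c = ½√(2·59.29 + 2·94.09 − 198.81) = ½√107.95 ≈ ½·10.3899 ≈ 5.19495

m_a = 11.47, m_b = 10.27, m_c = 5.195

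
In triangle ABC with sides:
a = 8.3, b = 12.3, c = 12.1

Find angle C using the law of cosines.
c² = a² + b² − 2ab·cos(C)  ⇒  cos(C) = (a² + b² − c²)/(2ab)
cos(C) = (8.3² + 12.3² − 12.1²)/(2·8.3·12.3) = (68.89 + 151.29 − 146.41)/204.18 = 73.77/204.18 ≈ 0.361299
C = arccos(0.361299) ≈ 68.82°

C = 68.82°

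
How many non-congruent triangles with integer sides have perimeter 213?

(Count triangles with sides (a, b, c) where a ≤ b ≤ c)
Let a ≤ b ≤ c with a + b + c = 213. The only binding inequality is a + b > c, i.e. 213 − c > c, so c < 213/2; and c ≥ 213/3 since c is the largest side.
So 71 ≤ c ≤ 106. For each c, b runs from ⌈(213 − c)/2⌉ up to c (then a = 213 − b − c satisfies 1 ≤ a ≤ b automatically), giving c − ⌈(213 − c)/2⌉ + 1 choices.
Summing over c: 1 + 2 + 4 + 5 + … + 52 + 53  (36 terms, c = 71, …, 106) = 972
Check (closed form: nearest integer to p²/48 for even p, (p+3)²/48 for odd p): (213+3)²/48 = 216²/48 = 46656/48 ≈ 972.00 → 972

972 triangles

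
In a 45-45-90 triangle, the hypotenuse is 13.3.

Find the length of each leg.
In a 45-45-90 triangle hypotenuse = leg·√2, so leg = hypotenuse/√2.
Leg = 13.3/√2 ≈ 13.3/1.41421 ≈ 9.40452

Each leg = 9.405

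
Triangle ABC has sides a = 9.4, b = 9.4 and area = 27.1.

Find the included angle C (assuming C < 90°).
Area = ½·a·b·sin(C)  ⇒  sin(C) = 2·Area/(a·b) = 2·27.1/(9.4·9.4) = 54.2/88.36 ≈ 0.6134
C = arcsin(0.6134) ≈ 37.8357° (taking the acute solution since C < 90°)

C = 37.84°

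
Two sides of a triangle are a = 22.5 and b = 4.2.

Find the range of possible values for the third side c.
Triangle inequality: |a − b| < c < a + b
|a − b| = |22.5 − 4.2| = 18.3
a + b = 22.5 + 4.2 = 26.7

18.3 < c < 26.7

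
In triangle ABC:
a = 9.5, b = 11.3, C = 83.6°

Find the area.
Two sides and the included angle (SAS): A = ½·a·b·sin(C) = ½·9.5·11.3·sin(83.6°)
sin(83.6°) ≈ 0.993768
A ≈ ½·107.35·0.993768 = 53.675·0.993768 ≈ 53.3405

Area = 53.34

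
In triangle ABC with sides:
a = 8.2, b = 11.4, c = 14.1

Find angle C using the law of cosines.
c² = a² + b² − 2ab·cos(C)  ⇒  cos(C) = (a² + b² − c²)/(2ab)
cos(C) = (8.2² + 11.4² − 14.1²)/(2·8.2·11.4) = (67.24 + 129.96 − 198.81)/186.96 = -1.61/186.96 ≈ -0.00861147
C = arccos(-0.00861147) ≈ 90.4934°

C = 90.49°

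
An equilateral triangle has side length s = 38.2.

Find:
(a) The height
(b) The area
(a) The height splits the triangle into two 30-60-90 halves: h = s·√3/2 = 38.2·1.73205/2 ≈ 66.1643/2 ≈ 33.0822
(b) Area = (√3/4)·s² = (√3/4)·38.2² = (√3/4)·1459.24 ≈ 0.433013·1459.24 ≈ 631.869

Height = 33.08, Area = 631.9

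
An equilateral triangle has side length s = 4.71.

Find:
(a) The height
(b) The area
(a) The height splits the triangle into two 30-60-90 halves: h = s·√3/2 = 4.71·1.73205/2 ≈ 8.15796/2 ≈ 4.07898
(b) Area = (√3/4)·s² = (√3/4)·4.71² = (√3/4)·22.1841 ≈ 0.433013·22.1841 ≈ 9.606

Height = 4.079, Area = 9.606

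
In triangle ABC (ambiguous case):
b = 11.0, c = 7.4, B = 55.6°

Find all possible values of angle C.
b/sin(B) = c/sin(C)  ⇒  sin(C) = c·sin(B)/b = 7.4·sin(55.6°)/11.0
sin(55.6°) ≈ 0.825113
sin(C) ≈ 7.4·0.825113/11.0 ≈ 6.10584/11.0 ≈ 0.555076
Candidate 1: C₁ = arcsin(0.555076) ≈ 33.716°  →  A = 180° − 55.6° − 33.716° ≈ 90.684° > 0, valid
Candidate 2: C₂ = 180° − C₁ ≈ 146.284°  →  A = 180° − 55.6° − 146.284° ≈ -21.884° ≤ 0, not a valid triangle

C = 33.72° (one solution)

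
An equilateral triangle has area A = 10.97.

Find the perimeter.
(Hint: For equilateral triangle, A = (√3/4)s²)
A = (√3/4)s²  ⇒  s² = 4A/√3 = 4·10.97/√3 = 43.88/1.73205 ≈ 25.3341
s ≈ √25.3341 ≈ 5.0333
Perimeter = 3s ≈ 3·5.0333 ≈ 15.0999

Perimeter = 15.1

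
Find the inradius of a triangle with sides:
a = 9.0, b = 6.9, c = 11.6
r = Area/s where s is the semi-perimeter.
s = (9.0 + 6.9 + 11.6)/2 = 27.5/2 = 13.75
Area = √(s(s−a)(s−b)(s−c)) = √(13.75·4.75·6.85·2.15) ≈ √961.89 ≈ 31.0143
r ≈ 31.0143/13.75 ≈ 2.25559

r = 2.256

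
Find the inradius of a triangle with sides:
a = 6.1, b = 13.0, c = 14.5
r = Area/s where s is the semi-perimeter.
s = (6.1 + 13.0 + 14.5)/2 = 33.6/2 = 16.8
Area = √(s(s−a)(s−b)(s−c)) = √(16.8·10.7·3.8·2.3) ≈ √1571.1 ≈ 39.6371
r ≈ 39.6371/16.8 ≈ 2.35935

r = 2.359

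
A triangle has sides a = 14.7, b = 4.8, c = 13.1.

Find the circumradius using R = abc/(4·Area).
First find the area with Heron's formula.
s = (14.7 + 4.8 + 13.1)/2 = 16.3
Area = √(s(s−a)(s−b)(s−c)) = √(16.3·1.6·11.5·3.2) ≈ √959.744 ≈ 30.9797
abc = 14.7·4.8·13.1 = 924.336
R = abc/(4·Area) ≈ 924.336/(4·30.9797) = 924.336/123.919 ≈ 7.4592

R = 7.459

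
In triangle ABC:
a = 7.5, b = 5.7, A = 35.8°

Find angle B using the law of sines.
a/sin(A) = b/sin(B)  ⇒  sin(B) = b·sin(A)/a = 5.7·sin(35.8°)/7.5
sin(35.8°) ≈ 0.584958
sin(B) ≈ 5.7·0.584958/7.5 ≈ 3.33426/7.5 ≈ 0.444568
B = arcsin(0.444568) ≈ 26.3957°
(Since b ≤ a we need B ≤ A, so the obtuse alternative 180° − 26.3957° ≈ 153.604° is rejected.)

B = 26.4°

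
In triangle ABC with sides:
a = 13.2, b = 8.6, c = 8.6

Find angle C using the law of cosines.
c² = a² + b² − 2ab·cos(C)  ⇒  cos(C) = (a² + b² − c²)/(2ab)
cos(C) = (13.2² + 8.6² − 8.6²)/(2·13.2·8.6) = (174.24 + 73.96 − 73.96)/227.04 = 174.24/227.04 ≈ 0.767442
C = arccos(0.767442) ≈ 39.8753°

C = 39.88°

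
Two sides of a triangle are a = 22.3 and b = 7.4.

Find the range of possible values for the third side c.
Triangle inequality: |a − b| < c < a + b
|a − b| = |22.3 − 7.4| = 14.9
a + b = 22.3 + 7.4 = 29.7

14.9 < c < 29.7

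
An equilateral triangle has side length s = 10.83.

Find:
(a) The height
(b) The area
(a) The height splits the triangle into two 30-60-90 halves: h = s·√3/2 = 10.83·1.73205/2 ≈ 18.7581/2 ≈ 9.37906
(b) Area = (√3/4)·s² = (√3/4)·10.83² = (√3/4)·117.2889 ≈ 0.433013·117.2889 ≈ 50.7876

Height = 9.379, Area = 50.79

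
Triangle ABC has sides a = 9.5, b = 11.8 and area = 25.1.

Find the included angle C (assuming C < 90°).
Area = ½·a·b·sin(C)  ⇒  sin(C) = 2·Area/(a·b) = 2·25.1/(9.5·11.8) = 50.2/112.1 ≈ 0.447814
C = arcsin(0.447814) ≈ 26.6035° (taking the acute solution since C < 90°)

C = 26.6°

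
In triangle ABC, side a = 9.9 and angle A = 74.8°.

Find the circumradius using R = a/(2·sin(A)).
R = a/(2·sin(A)) = 9.9/(2·sin(74.8°))
sin(74.8°) ≈ 0.965016
R ≈ 9.9/(2·0.965016) = 9.9/1.93003 ≈ 5.12945

R = 5.129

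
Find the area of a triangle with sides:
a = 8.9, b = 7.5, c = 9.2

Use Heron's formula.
s = (8.9 + 7.5 + 9.2)/2 = 25.6/2 = 12.8
s − a = 3.9, s − b = 5.3, s − c = 3.6
s(s−a)(s−b)(s−c) = 12.8·3.9·5.3·3.6 ≈ 952.474
Area = √952.474 ≈ 30.8622

Area = 30.86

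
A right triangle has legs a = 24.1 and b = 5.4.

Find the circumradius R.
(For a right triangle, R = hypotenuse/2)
Hypotenuse c = √(a² + b²) = √(580.81 + 29.16) = √609.97 ≈ 24.6976
R = c/2 ≈ 24.6976/2 ≈ 12.3488

R = 12.35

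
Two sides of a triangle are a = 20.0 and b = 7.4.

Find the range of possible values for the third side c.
Triangle inequality: |a − b| < c < a + b
|a − b| = |20.0 − 7.4| = 12.6
a + b = 20.0 + 7.4 = 27.4

12.6 < c < 27.4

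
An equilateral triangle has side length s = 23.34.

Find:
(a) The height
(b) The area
(a) The height splits the triangle into two 30-60-90 halves: h = s·√3/2 = 23.34·1.73205/2 ≈ 40.4261/2 ≈ 20.213
(b) Area = (√3/4)·s² = (√3/4)·23.34² = (√3/4)·544.7556 ≈ 0.433013·544.7556 ≈ 235.886

Height = 20.21, Area = 235.9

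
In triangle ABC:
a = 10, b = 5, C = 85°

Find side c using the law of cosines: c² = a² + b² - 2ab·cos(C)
c² = 10² + 5² − 2·10·5·cos(85°)
cos(85°) ≈ 0.0871557
c² ≈ 100 + 25 − 100·(0.0871557) ≈ 125 − 8.71557 ≈ 116.284
c ≈ √116.284 ≈ 10.7835

c = 10.78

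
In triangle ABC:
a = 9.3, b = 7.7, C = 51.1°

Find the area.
Two sides and the included angle (SAS): A = ½·a·b·sin(C) = ½·9.3·7.7·sin(51.1°)
sin(51.1°) ≈ 0.778243
A ≈ ½·71.61·0.778243 = 35.805·0.778243 ≈ 27.865

Area = 27.86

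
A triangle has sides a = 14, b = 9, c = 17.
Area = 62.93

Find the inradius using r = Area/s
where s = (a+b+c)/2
s = (14 + 9 + 17)/2 = 40/2 = 20
r = Area/s = 62.93/20 ≈ 3.1465

r = 3.147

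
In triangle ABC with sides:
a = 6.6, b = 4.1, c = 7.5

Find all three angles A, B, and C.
Law of cosines for each angle (a² = 43.56, b² = 16.81, c² = 56.25):
cos(A) = (b² + c² − a²)/(2bc) = (16.81 + 56.25 − 43.56)/(2·4.1·7.5) = 29.5/61.5 ≈ 0.479675  ⇒  A ≈ 61.3358°
cos(B) = (a² + c² − b²)/(2ac) = (43.56 + 56.25 − 16.81)/(2·6.6·7.5) = 83/99 ≈ 0.838384  ⇒  B ≈ 33.0302°
cos(C) = (a² + b² − c²)/(2ab) = (43.56 + 16.81 − 56.25)/(2·6.6·4.1) = 4.12/54.12 ≈ 0.0761271  ⇒  C ≈ 85.634°
Check: A + B + C ≈ 180°

A = 61.34°, B = 33.03°, C = 85.63°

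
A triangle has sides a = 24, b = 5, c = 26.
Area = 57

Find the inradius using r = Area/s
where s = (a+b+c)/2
s = (24 + 5 + 26)/2 = 55/2 = 27.5
r = Area/s = 57/27.5 ≈ 2.07273

r = 2.073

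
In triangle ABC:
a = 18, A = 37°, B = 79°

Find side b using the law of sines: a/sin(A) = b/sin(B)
a/sin(A) = b/sin(B)  ⇒  b = a·sin(B)/sin(A) = 18·sin(79°)/sin(37°)
sin(79°) ≈ 0.981627, sin(37°) ≈ 0.601815
b ≈ 18·0.981627/0.601815 ≈ 17.6693/0.601815 ≈ 29.36

b = 29.36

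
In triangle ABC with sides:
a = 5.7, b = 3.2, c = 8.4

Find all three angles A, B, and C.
Law of cosines for each angle (a² = 32.49, b² = 10.24, c² = 70.56):
cos(A) = (b² + c² − a²)/(2bc) = (10.24 + 70.56 − 32.49)/(2·3.2·8.4) = 48.31/53.76 ≈ 0.898624  ⇒  A ≈ 26.0223°
cos(B) = (a² + c² − b²)/(2ac) = (32.49 + 70.56 − 10.24)/(2·5.7·8.4) = 92.81/95.76 ≈ 0.969194  ⇒  B ≈ 14.2586°
cos(C) = (a² + b² − c²)/(2ab) = (32.49 + 10.24 − 70.56)/(2·5.7·3.2) = -27.83/36.48 ≈ -0.762884  ⇒  C ≈ 139.719°
Check: A + B + C ≈ 180°

A = 26.02°, B = 14.26°, C = 139.7°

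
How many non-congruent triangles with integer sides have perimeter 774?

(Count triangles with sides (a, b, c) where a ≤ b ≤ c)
Let a ≤ b ≤ c with a + b + c = 774. The only binding inequality is a + b > c, i.e. 774 − c > c, so c < 774/2; and c ≥ 774/3 since c is the largest side.
So 258 ≤ c ≤ 386. For each c, b runs from ⌈(774 − c)/2⌉ up to c (then a = 774 − b − c satisfies 1 ≤ a ≤ b automatically), giving c − ⌈(774 − c)/2⌉ + 1 choices.
Summing over c: 1 + 2 + 4 + 5 + … + 191 + 193  (129 terms, c = 258, …, 386) = 12481
Check (closed form: nearest integer to p²/48 for even p, (p+3)²/48 for odd p): 774²/48 = 599076/48 ≈ 12480.75 → 12481

12481 triangles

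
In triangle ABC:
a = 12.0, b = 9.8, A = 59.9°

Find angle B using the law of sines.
a/sin(A) = b/sin(B)  ⇒  sin(B) = b·sin(A)/a = 9.8·sin(59.9°)/12.0
sin(59.9°) ≈ 0.865151
sin(B) ≈ 9.8·0.865151/12.0 ≈ 8.47848/12.0 ≈ 0.70654
B = arcsin(0.70654) ≈ 44.9541°
(Since b ≤ a we need B ≤ A, so the obtuse alternative 180° − 44.9541° ≈ 135.046° is rejected.)

B = 44.95°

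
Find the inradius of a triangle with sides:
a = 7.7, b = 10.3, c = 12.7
r = Area/s where s is the semi-perimeter.
s = (7.7 + 10.3 + 12.7)/2 = 30.7/2 = 15.35
Area = √(s(s−a)(s−b)(s−c)) = √(15.35·7.65·5.05·2.65) ≈ √1571.47 ≈ 39.6418
r ≈ 39.6418/15.35 ≈ 2.58253

r = 2.583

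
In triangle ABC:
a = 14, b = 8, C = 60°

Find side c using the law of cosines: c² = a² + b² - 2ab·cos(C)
c² = 14² + 8² − 2·14·8·cos(60°)
cos(60°) ≈ 0.5
c² ≈ 196 + 64 − 224·(0.5) ≈ 260 − 112 ≈ 148
c ≈ √148 ≈ 12.1655

c = 12.17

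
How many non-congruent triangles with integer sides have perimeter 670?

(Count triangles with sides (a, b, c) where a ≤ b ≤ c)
Let a ≤ b ≤ c with a + b + c = 670. The only binding inequality is a + b > c, i.e. 670 − c > c, so c < 670/2; and c ≥ 670/3 since c is the largest side.
So 224 ≤ c ≤ 334. For each c, b runs from ⌈(670 − c)/2⌉ up to c (then a = 670 − b − c satisfies 1 ≤ a ≤ b automatically), giving c − ⌈(670 − c)/2⌉ + 1 choices.
Summing over c: 2 + 3 + 5 + 6 + … + 165 + 167  (111 terms, c = 224, …, 334) = 9352
Check (closed form: nearest integer to p²/48 for even p, (p+3)²/48 for odd p): 670²/48 = 448900/48 ≈ 9352.08 → 9352

9352 triangles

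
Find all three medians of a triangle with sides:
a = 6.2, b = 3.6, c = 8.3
Median formula: m_a = ½√(2b² + 2c² − a²) (and cyclically). a² = 38.44, b² = 12.96, c² = 68.89.
m_a = ½√(2·12.96 + 2·68.89 − 38.44) = ½√125.26 ≈ ½·11.192 ≈ 5.59598
m_b = ½√(2·38.44 + 2·68.89 − 12.96) = ½√201.7 ≈ ½·14.2021 ≈ 7.10106
m_c = ½√(2·38.44 + 2·12.96 − 68.89) = ½√33.91 ≈ ½·5.82323 ≈ 2.91161

m_a = 5.596, m_b = 7.101, m_c = 2.912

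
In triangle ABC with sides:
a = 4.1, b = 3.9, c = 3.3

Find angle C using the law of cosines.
c² = a² + b² − 2ab·cos(C)  ⇒  cos(C) = (a² + b² − c²)/(2ab)
cos(C) = (4.1² + 3.9² − 3.3²)/(2·4.1·3.9) = (16.81 + 15.21 − 10.89)/31.98 = 21.13/31.98 ≈ 0.660725
C = arccos(0.660725) ≈ 48.6448°

C = 48.64°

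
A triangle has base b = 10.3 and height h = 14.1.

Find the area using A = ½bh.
A = ½·b·h = ½·10.3·14.1 = ½·145.23 = 72.615

Area = 72.615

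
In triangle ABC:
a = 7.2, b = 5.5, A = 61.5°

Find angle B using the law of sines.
a/sin(A) = b/sin(B)  ⇒  sin(B) = b·sin(A)/a = 5.5·sin(61.5°)/7.2
sin(61.5°) ≈ 0.878817
sin(B) ≈ 5.5·0.878817/7.2 ≈ 4.83349/7.2 ≈ 0.671319
B = arcsin(0.671319) ≈ 42.1689°
(Since b ≤ a we need B ≤ A, so the obtuse alternative 180° − 42.1689° ≈ 137.831° is rejected.)

B = 42.17°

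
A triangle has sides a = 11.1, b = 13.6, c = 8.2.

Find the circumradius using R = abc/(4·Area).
First find the area with Heron's formula.
s = (11.1 + 13.6 + 8.2)/2 = 16.45
Area = √(s(s−a)(s−b)(s−c)) = √(16.45·5.35·2.85·8.25) ≈ √2069.28 ≈ 45.4893
abc = 11.1·13.6·8.2 = 1237.872
R = abc/(4·Area) ≈ 1237.872/(4·45.4893) = 1237.872/181.957 ≈ 6.80309

R = 6.803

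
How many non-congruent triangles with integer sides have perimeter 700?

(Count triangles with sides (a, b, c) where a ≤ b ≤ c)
Let a ≤ b ≤ c with a + b + c = 700. The only binding inequality is a + b > c, i.e. 700 − c > c, so c < 700/2; and c ≥ 700/3 since c is the largest side.
So 234 ≤ c ≤ 349. For each c, b runs from ⌈(700 − c)/2⌉ up to c (then a = 700 − b − c satisfies 1 ≤ a ≤ b automatically), giving c − ⌈(700 − c)/2⌉ + 1 choices.
Summing over c: 2 + 3 + 5 + 6 + … + 173 + 174  (116 terms, c = 234, …, 349) = 10208
Check (closed form: nearest integer to p²/48 for even p, (p+3)²/48 for odd p): 700²/48 = 490000/48 ≈ 10208.33 → 10208

10208 triangles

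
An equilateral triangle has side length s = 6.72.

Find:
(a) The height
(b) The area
(a) The height splits the triangle into two 30-60-90 halves: h = s·√3/2 = 6.72·1.73205/2 ≈ 11.6394/2 ≈ 5.81969
(b) Area = (√3/4)·s² = (√3/4)·6.72² = (√3/4)·45.1584 ≈ 0.433013·45.1584 ≈ 19.5542

Height = 5.82, Area = 19.55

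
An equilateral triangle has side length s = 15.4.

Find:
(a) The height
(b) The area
(a) The height splits the triangle into two 30-60-90 halves: h = s·√3/2 = 15.4·1.73205/2 ≈ 26.6736/2 ≈ 13.3368
(b) Area = (√3/4)·s² = (√3/4)·15.4² = (√3/4)·237.16 ≈ 0.433013·237.16 ≈ 102.693

Height = 13.34, Area = 102.7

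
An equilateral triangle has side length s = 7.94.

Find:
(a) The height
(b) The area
(a) The height splits the triangle into two 30-60-90 halves: h = s·√3/2 = 7.94·1.73205/2 ≈ 13.7525/2 ≈ 6.87624
(b) Area = (√3/4)·s² = (√3/4)·7.94² = (√3/4)·63.0436 ≈ 0.433013·63.0436 ≈ 27.2987

Height = 6.876, Area = 27.3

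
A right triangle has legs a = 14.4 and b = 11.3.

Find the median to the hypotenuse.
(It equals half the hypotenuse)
Hypotenuse c = √(a² + b²) = √(207.36 + 127.69) = √335.05 ≈ 18.3044
Median to hypotenuse = c/2 ≈ 18.3044/2 ≈ 9.15219

Median = 9.152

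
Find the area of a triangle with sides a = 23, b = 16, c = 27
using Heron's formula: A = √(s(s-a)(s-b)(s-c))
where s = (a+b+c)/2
s = (23 + 16 + 27)/2 = 66/2 = 33
s − a = 10, s − b = 17, s − c = 6
s(s−a)(s−b)(s−c) = 33·10·17·6 = 33660
Area = √33660 ≈ 183.467

s = 33.0, Area = 183.5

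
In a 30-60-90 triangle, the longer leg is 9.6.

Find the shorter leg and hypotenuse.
In a 30-60-90 triangle the sides are in ratio 1 : √3 : 2, so short leg = long leg/√3 and hypotenuse = 2·(short leg).
Short leg = 9.6/√3 ≈ 9.6/1.73205 ≈ 5.54256
Hypotenuse = 2·5.54256 ≈ 11.0851

Short leg = 5.543, Hypotenuse = 11.09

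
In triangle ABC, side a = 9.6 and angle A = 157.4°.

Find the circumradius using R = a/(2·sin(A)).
R = a/(2·sin(A)) = 9.6/(2·sin(157.4°))
sin(157.4°) ≈ 0.384295
R ≈ 9.6/(2·0.384295) = 9.6/0.768591 ≈ 12.4904

R = 12.49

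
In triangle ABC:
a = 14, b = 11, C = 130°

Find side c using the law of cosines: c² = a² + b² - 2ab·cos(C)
c² = 14² + 11² − 2·14·11·cos(130°)
cos(130°) ≈ -0.642788
c² ≈ 196 + 121 − 308·(-0.642788) ≈ 317 + 197.979 ≈ 514.979
c ≈ √514.979 ≈ 22.6931

c = 22.69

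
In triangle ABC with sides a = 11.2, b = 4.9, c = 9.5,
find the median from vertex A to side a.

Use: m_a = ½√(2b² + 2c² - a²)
m_a = ½√(2·4.9² + 2·9.5² − 11.2²) = ½√(2·24.01 + 2·90.25 − 125.44) = ½√(48.02 + 180.5 − 125.44) = ½√103.08
√103.08 ≈ 10.1528, so m_a ≈ 5.07642

m_a = 5.076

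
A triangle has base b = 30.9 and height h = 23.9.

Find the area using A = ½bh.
A = ½·b·h = ½·30.9·23.9 = ½·738.51 = 369.255

Area = 369.255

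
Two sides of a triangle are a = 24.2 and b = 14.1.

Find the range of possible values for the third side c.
Triangle inequality: |a − b| < c < a + b
|a − b| = |24.2 − 14.1| = 10.1
a + b = 24.2 + 14.1 = 38.3

10.1 < c < 38.3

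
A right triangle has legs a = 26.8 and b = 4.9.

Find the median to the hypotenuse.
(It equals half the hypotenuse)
Hypotenuse c = √(a² + b²) = √(718.24 + 24.01) = √742.25 ≈ 27.2443
Median to hypotenuse = c/2 ≈ 27.2443/2 ≈ 13.6221

Median = 13.62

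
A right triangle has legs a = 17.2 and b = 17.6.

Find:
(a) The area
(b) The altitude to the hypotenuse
(a) The legs are perpendicular, so Area = ½·a·b = ½·17.2·17.6 = ½·302.72 = 151.36
(b) Hypotenuse c = √(a² + b²) = √(295.84 + 309.76) = √605.6 ≈ 24.6089
    Area = ½·c·h_c  ⇒  h_c = 2·Area/c = 302.72/24.6089 ≈ 12.3012

Area = 151.36, h_c = 12.3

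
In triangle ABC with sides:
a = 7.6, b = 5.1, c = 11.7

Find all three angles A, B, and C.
Law of cosines for each angle (a² = 57.76, b² = 26.01, c² = 136.89):
cos(A) = (b² + c² − a²)/(2bc) = (26.01 + 136.89 − 57.76)/(2·5.1·11.7) = 105.14/119.34 ≈ 0.881012  ⇒  A ≈ 28.2353°
cos(B) = (a² + c² − b²)/(2ac) = (57.76 + 136.89 − 26.01)/(2·7.6·11.7) = 168.64/177.84 ≈ 0.948268  ⇒  B ≈ 18.51°
cos(C) = (a² + b² − c²)/(2ab) = (57.76 + 26.01 − 136.89)/(2·7.6·5.1) = -53.12/77.52 ≈ -0.685243  ⇒  C ≈ 133.255°
Check: A + B + C ≈ 180°

A = 28.24°, B = 18.51°, C = 133.3°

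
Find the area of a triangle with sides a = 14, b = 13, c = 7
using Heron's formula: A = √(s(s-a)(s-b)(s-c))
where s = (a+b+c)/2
s = (14 + 13 + 7)/2 = 34/2 = 17
s − a = 3, s − b = 4, s − c = 10
s(s−a)(s−b)(s−c) = 17·3·4·10 = 2040
Area = √2040 ≈ 45.1664

s = 17.0, Area = 45.17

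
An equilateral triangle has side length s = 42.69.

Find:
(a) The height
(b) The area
(a) The height splits the triangle into two 30-60-90 halves: h = s·√3/2 = 42.69·1.73205/2 ≈ 73.9412/2 ≈ 36.9706
(b) Area = (√3/4)·s² = (√3/4)·42.69² = (√3/4)·1822.4361 ≈ 0.433013·1822.4361 ≈ 789.138

Height = 36.97, Area = 789.1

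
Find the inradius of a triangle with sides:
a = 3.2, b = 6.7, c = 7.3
r = Area/s where s is the semi-perimeter.
s = (3.2 + 6.7 + 7.3)/2 = 17.2/2 = 8.6
Area = √(s(s−a)(s−b)(s−c)) = √(8.6·5.4·1.9·1.3) ≈ √114.707 ≈ 10.7101
r ≈ 10.7101/8.6 ≈ 1.24536

r = 1.245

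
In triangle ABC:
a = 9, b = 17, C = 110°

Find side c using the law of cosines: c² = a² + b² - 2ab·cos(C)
c² = 9² + 17² − 2·9·17·cos(110°)
cos(110°) ≈ -0.34202
c² ≈ 81 + 289 − 306·(-0.34202) ≈ 370 + 104.658 ≈ 474.658
c ≈ √474.658 ≈ 21.7867

c = 21.79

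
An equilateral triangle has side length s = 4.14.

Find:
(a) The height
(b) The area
(a) The height splits the triangle into two 30-60-90 halves: h = s·√3/2 = 4.14·1.73205/2 ≈ 7.17069/2 ≈ 3.58535
(b) Area = (√3/4)·s² = (√3/4)·4.14² = (√3/4)·17.1396 ≈ 0.433013·17.1396 ≈ 7.42166

Height = 3.585, Area = 7.422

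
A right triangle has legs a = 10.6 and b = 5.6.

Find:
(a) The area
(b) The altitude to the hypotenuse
(a) The legs are perpendicular, so Area = ½·a·b = ½·10.6·5.6 = ½·59.36 = 29.68
(b) Hypotenuse c = √(a² + b²) = √(112.36 + 31.36) = √143.72 ≈ 11.9883
    Area = ½·c·h_c  ⇒  h_c = 2·Area/c = 59.36/11.9883 ≈ 4.95148

Area = 29.68, h_c = 4.951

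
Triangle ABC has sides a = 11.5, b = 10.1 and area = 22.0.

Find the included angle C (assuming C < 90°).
Area = ½·a·b·sin(C)  ⇒  sin(C) = 2·Area/(a·b) = 2·22.0/(11.5·10.1) = 44/116.15 ≈ 0.37882
C = arcsin(0.37882) ≈ 22.2606° (taking the acute solution since C < 90°)

C = 22.26°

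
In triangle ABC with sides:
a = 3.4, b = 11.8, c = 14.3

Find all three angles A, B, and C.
Law of cosines for each angle (a² = 11.56, b² = 139.24, c² = 204.49):
cos(A) = (b² + c² − a²)/(2bc) = (139.24 + 204.49 − 11.56)/(2·11.8·14.3) = 332.17/337.48 ≈ 0.984266  ⇒  A ≈ 10.1773°
cos(B) = (a² + c² − b²)/(2ac) = (11.56 + 204.49 − 139.24)/(2·3.4·14.3) = 76.81/97.24 ≈ 0.789901  ⇒  B ≈ 37.8237°
cos(C) = (a² + b² − c²)/(2ab) = (11.56 + 139.24 − 204.49)/(2·3.4·11.8) = -53.69/80.24 ≈ -0.669118  ⇒  C ≈ 131.999°
Check: A + B + C ≈ 180°

A = 10.18°, B = 37.82°, C = 132°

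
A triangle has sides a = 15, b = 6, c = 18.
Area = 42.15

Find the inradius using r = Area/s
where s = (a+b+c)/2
s = (15 + 6 + 18)/2 = 39/2 = 19.5
r = Area/s = 42.15/19.5 ≈ 2.16154

r = 2.162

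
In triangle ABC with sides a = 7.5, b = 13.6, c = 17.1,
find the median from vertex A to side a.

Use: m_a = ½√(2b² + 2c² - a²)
m_a = ½√(2·13.6² + 2·17.1² − 7.5²) = ½√(2·184.96 + 2·292.41 − 56.25) = ½√(369.92 + 584.82 − 56.25) = ½√898.49
√898.49 ≈ 29.9748, so m_a ≈ 14.9874

m_a = 14.99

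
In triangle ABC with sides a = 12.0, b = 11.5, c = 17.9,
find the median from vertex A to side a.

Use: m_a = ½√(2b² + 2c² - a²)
m_a = ½√(2·11.5² + 2·17.9² − 12.0²) = ½√(2·132.25 + 2·320.41 − 144) = ½√(264.5 + 640.82 − 144) = ½√761.32
√761.32 ≈ 27.592, so m_a ≈ 13.796

m_a = 13.8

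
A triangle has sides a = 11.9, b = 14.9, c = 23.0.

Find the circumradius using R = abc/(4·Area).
First find the area with Heron's formula.
s = (11.9 + 14.9 + 23.0)/2 = 24.9
Area = √(s(s−a)(s−b)(s−c)) = √(24.9·13·10·1.9) ≈ √6150.3 ≈ 78.4238
abc = 11.9·14.9·23.0 = 4078.13
R = abc/(4·Area) ≈ 4078.13/(4·78.4238) = 4078.13/313.695 ≈ 13.0003

R = 13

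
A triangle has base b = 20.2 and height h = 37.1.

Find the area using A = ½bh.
A = ½·b·h = ½·20.2·37.1 = ½·749.42 = 374.71

Area = 374.71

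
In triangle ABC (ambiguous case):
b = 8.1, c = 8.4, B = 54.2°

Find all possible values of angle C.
b/sin(B) = c/sin(C)  ⇒  sin(C) = c·sin(B)/b = 8.4·sin(54.2°)/8.1
sin(54.2°) ≈ 0.811064
sin(C) ≈ 8.4·0.811064/8.1 ≈ 6.81294/8.1 ≈ 0.841103
Candidate 1: C₁ = arcsin(0.841103) ≈ 57.2568°  →  A = 180° − 54.2° − 57.2568° ≈ 68.5432° > 0, valid
Candidate 2: C₂ = 180° − C₁ ≈ 122.743°  →  A = 180° − 54.2° − 122.743° ≈ 3.0568° > 0, valid

C = 57.26° or C = 122.7° (two solutions)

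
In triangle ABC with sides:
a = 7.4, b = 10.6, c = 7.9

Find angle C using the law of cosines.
c² = a² + b² − 2ab·cos(C)  ⇒  cos(C) = (a² + b² − c²)/(2ab)
cos(C) = (7.4² + 10.6² − 7.9²)/(2·7.4·10.6) = (54.76 + 112.36 − 62.41)/156.88 = 104.71/156.88 ≈ 0.667453
C = arccos(0.667453) ≈ 48.1292°

C = 48.13°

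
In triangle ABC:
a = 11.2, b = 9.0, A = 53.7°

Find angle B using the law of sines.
a/sin(A) = b/sin(B)  ⇒  sin(B) = b·sin(A)/a = 9.0·sin(53.7°)/11.2
sin(53.7°) ≈ 0.805928
sin(B) ≈ 9.0·0.805928/11.2 ≈ 7.25335/11.2 ≈ 0.647621
B = arcsin(0.647621) ≈ 40.3625°
(Since b ≤ a we need B ≤ A, so the obtuse alternative 180° − 40.3625° ≈ 139.638° is rejected.)

B = 40.36°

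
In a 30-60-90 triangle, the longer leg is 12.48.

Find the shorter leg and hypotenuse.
In a 30-60-90 triangle the sides are in ratio 1 : √3 : 2, so short leg = long leg/√3 and hypotenuse = 2·(short leg).
Short leg = 12.48/√3 ≈ 12.48/1.73205 ≈ 7.20533
Hypotenuse = 2·7.20533 ≈ 14.4107

Short leg = 7.205, Hypotenuse = 14.41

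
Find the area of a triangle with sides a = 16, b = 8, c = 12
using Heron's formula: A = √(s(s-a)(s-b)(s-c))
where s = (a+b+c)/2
s = (16 + 8 + 12)/2 = 36/2 = 18
s − a = 2, s − b = 10, s − c = 6
s(s−a)(s−b)(s−c) = 18·2·10·6 = 2160
Area = √2160 ≈ 46.4758

s = 18.0, Area = 46.48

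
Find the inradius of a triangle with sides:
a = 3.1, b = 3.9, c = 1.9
r = Area/s where s is the semi-perimeter.
s = (3.1 + 3.9 + 1.9)/2 = 8.9/2 = 4.45
Area = √(s(s−a)(s−b)(s−c)) = √(4.45·1.35·0.55·2.55) ≈ √8.42552 ≈ 2.90267
r ≈ 2.90267/4.45 ≈ 0.652286

r = 0.6523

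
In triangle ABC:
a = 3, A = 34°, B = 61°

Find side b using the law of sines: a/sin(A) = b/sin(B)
a/sin(A) = b/sin(B)  ⇒  b = a·sin(B)/sin(A) = 3·sin(61°)/sin(34°)
sin(61°) ≈ 0.87462, sin(34°) ≈ 0.559193
b ≈ 3·0.87462/0.559193 ≈ 2.62386/0.559193 ≈ 4.69223

b = 4.692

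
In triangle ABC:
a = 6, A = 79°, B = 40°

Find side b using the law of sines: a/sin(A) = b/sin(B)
a/sin(A) = b/sin(B)  ⇒  b = a·sin(B)/sin(A) = 6·sin(40°)/sin(79°)
sin(40°) ≈ 0.642788, sin(79°) ≈ 0.981627
b ≈ 6·0.642788/0.981627 ≈ 3.85673/0.981627 ≈ 3.92891

b = 3.929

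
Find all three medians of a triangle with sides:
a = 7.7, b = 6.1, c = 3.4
Median formula: m_a = ½√(2b² + 2c² − a²) (and cyclically). a² = 59.29, b² = 37.21, c² = 11.56.
m_a = ½√(2·37.21 + 2·11.56 − 59.29) = ½√38.25 ≈ ½·6.18466 ≈ 3.09233
m_b = ½√(2·59.29 + 2·11.56 − 37.21) = ½√104.49 ≈ ½·10.222 ≈ 5.11102
m_c = ½√(2·59.29 + 2·37.21 − 11.56) = ½√181.44 ≈ ½·13.47 ≈ 6.73498

m_a = 3.092, m_b = 5.111, m_c = 6.735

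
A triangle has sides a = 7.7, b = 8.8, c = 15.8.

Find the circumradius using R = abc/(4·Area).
First find the area with Heron's formula.
s = (7.7 + 8.8 + 15.8)/2 = 16.15
Area = √(s(s−a)(s−b)(s−c)) = √(16.15·8.45·7.35·0.35) ≈ √351.063 ≈ 18.7367
abc = 7.7·8.8·15.8 = 1070.608
R = abc/(4·Area) ≈ 1070.608/(4·18.7367) = 1070.608/74.9467 ≈ 14.2849

R = 14.28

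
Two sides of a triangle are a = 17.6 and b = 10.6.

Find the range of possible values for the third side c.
Triangle inequality: |a − b| < c < a + b
|a − b| = |17.6 − 10.6| = 7
a + b = 17.6 + 10.6 = 28.2

7 < c < 28.2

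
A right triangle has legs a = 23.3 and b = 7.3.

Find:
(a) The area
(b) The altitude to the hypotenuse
(a) The legs are perpendicular, so Area = ½·a·b = ½·23.3·7.3 = ½·170.09 = 85.045
(b) Hypotenuse c = √(a² + b²) = √(542.89 + 53.29) = √596.18 ≈ 24.4168
    Area = ½·c·h_c  ⇒  h_c = 2·Area/c = 170.09/24.4168 ≈ 6.96611

Area = 85.045, h_c = 6.966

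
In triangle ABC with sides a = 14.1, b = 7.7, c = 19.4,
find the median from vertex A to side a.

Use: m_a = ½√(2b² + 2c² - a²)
m_a = ½√(2·7.7² + 2·19.4² − 14.1²) = ½√(2·59.29 + 2·376.36 − 198.81) = ½√(118.58 + 752.72 − 198.81) = ½√672.49
√672.49 ≈ 25.9324, so m_a ≈ 12.9662

m_a = 12.97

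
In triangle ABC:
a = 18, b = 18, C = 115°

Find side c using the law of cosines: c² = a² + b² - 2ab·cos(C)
c² = 18² + 18² − 2·18·18·cos(115°)
cos(115°) ≈ -0.422618
c² ≈ 324 + 324 − 648·(-0.422618) ≈ 648 + 273.857 ≈ 921.857
c ≈ √921.857 ≈ 30.3621

c = 30.36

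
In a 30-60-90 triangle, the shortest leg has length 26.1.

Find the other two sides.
In a 30-60-90 triangle the sides are in ratio 1 : √3 : 2 (short leg : long leg : hypotenuse).
Long leg = 26.1·√3 ≈ 26.1·1.73205 ≈ 45.2065
Hypotenuse = 2·26.1 = 52.2

Long leg = 26.1√3 = 45.21, Hypotenuse = 52.2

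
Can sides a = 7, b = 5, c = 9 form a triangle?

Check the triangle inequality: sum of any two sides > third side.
a + b vs c: 7 + 5 = 12 > 9  ✓
a + c vs b: 7 + 9 = 16 > 5  ✓
b + c vs a: 5 + 9 = 14 > 7  ✓

Yes, triangle inequality satisfied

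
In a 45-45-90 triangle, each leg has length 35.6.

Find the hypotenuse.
In a 45-45-90 triangle the sides are in ratio 1 : 1 : √2, so hypotenuse = leg·√2.
Hypotenuse = 35.6·√2 ≈ 35.6·1.41421 ≈ 50.346

Hypotenuse = 35.6√2 = 50.35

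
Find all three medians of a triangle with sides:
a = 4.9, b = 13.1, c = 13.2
Median formula: m_a = ½√(2b² + 2c² − a²) (and cyclically). a² = 24.01, b² = 171.61, c² = 174.24.
m_a = ½√(2·171.61 + 2·174.24 − 24.01) = ½√667.69 ≈ ½·25.8397 ≈ 12.9198
m_b = ½√(2·24.01 + 2·174.24 − 171.61) = ½√224.89 ≈ ½·14.9963 ≈ 7.49817
m_c = ½√(2·24.01 + 2·171.61 − 174.24) = ½√217 ≈ ½·14.7309 ≈ 7.36546

m_a = 12.92, m_b = 7.498, m_c = 7.365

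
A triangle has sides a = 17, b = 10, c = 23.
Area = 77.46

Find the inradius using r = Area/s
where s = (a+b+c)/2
s = (17 + 10 + 23)/2 = 50/2 = 25
r = Area/s = 77.46/25 ≈ 3.0984

r = 3.098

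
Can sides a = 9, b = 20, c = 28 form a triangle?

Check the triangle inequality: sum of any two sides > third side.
a + b vs c: 9 + 20 = 29 > 28  ✓
a + c vs b: 9 + 28 = 37 > 20  ✓
b + c vs a: 20 + 28 = 48 > 9  ✓

Yes, triangle inequality satisfied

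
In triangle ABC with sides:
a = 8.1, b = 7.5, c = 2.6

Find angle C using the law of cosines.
c² = a² + b² − 2ab·cos(C)  ⇒  cos(C) = (a² + b² − c²)/(2ab)
cos(C) = (8.1² + 7.5² − 2.6²)/(2·8.1·7.5) = (65.61 + 56.25 − 6.76)/121.5 = 115.1/121.5 ≈ 0.947325
C = arccos(0.947325) ≈ 18.6795°

C = 18.68°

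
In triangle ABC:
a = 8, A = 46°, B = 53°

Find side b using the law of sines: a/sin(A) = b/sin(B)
a/sin(A) = b/sin(B)  ⇒  b = a·sin(B)/sin(A) = 8·sin(53°)/sin(46°)
sin(53°) ≈ 0.798636, sin(46°) ≈ 0.71934
b ≈ 8·0.798636/0.71934 ≈ 6.38908/0.71934 ≈ 8.88187

b = 8.882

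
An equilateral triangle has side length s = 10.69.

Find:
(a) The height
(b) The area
(a) The height splits the triangle into two 30-60-90 halves: h = s·√3/2 = 10.69·1.73205/2 ≈ 18.5156/2 ≈ 9.25781
(b) Area = (√3/4)·s² = (√3/4)·10.69² = (√3/4)·114.2761 ≈ 0.433013·114.2761 ≈ 49.483

Height = 9.258, Area = 49.48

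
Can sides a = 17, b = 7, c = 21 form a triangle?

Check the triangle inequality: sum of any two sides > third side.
a + b vs c: 17 + 7 = 24 > 21  ✓
a + c vs b: 17 + 21 = 38 > 7  ✓
b + c vs a: 7 + 21 = 28 > 17  ✓

Yes, triangle inequality satisfied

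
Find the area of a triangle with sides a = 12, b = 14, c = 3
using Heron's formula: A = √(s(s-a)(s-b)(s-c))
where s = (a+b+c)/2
s = (12 + 14 + 3)/2 = 29/2 = 14.5
s − a = 2.5, s − b = 0.5, s − c = 11.5
s(s−a)(s−b)(s−c) = 14.5·2.5·0.5·11.5 = 208.4375
Area = √208.4375 ≈ 14.4374

s = 14.5, Area = 14.44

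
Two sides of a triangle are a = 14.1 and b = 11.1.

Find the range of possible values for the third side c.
Triangle inequality: |a − b| < c < a + b
|a − b| = |14.1 − 11.1| = 3
a + b = 14.1 + 11.1 = 25.2

3 < c < 25.2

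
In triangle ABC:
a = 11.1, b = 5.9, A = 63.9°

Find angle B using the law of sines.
a/sin(A) = b/sin(B)  ⇒  sin(B) = b·sin(A)/a = 5.9·sin(63.9°)/11.1
sin(63.9°) ≈ 0.898028
sin(B) ≈ 5.9·0.898028/11.1 ≈ 5.29836/11.1 ≈ 0.47733
B = arcsin(0.47733) ≈ 28.5112°
(Since b ≤ a we need B ≤ A, so the obtuse alternative 180° − 28.5112° ≈ 151.489° is rejected.)

B = 28.51°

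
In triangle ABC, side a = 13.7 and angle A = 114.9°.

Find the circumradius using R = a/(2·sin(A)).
R = a/(2·sin(A)) = 13.7/(2·sin(114.9°))
sin(114.9°) ≈ 0.907044
R ≈ 13.7/(2·0.907044) = 13.7/1.81409 ≈ 7.552

R = 7.552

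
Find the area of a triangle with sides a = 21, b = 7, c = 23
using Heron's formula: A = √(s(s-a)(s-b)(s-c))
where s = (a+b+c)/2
s = (21 + 7 + 23)/2 = 51/2 = 25.5
s − a = 4.5, s − b = 18.5, s − c = 2.5
s(s−a)(s−b)(s−c) = 25.5·4.5·18.5·2.5 = 5307.1875
Area = √5307.1875 ≈ 72.8504

s = 25.5, Area = 72.85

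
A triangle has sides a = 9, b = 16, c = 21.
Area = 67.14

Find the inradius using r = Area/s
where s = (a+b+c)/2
s = (9 + 16 + 21)/2 = 46/2 = 23
r = Area/s = 67.14/23 ≈ 2.91913

r = 2.919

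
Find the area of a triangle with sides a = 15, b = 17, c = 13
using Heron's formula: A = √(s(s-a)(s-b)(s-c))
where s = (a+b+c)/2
s = (15 + 17 + 13)/2 = 45/2 = 22.5
s − a = 7.5, s − b = 5.5, s − c = 9.5
s(s−a)(s−b)(s−c) = 22.5·7.5·5.5·9.5 = 8817.1875
Area = √8817.1875 ≈ 93.8999

s = 22.5, Area = 93.9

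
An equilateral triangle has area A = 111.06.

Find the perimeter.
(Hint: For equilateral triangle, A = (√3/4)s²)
A = (√3/4)s²  ⇒  s² = 4A/√3 = 4·111.06/√3 = 444.24/1.73205 ≈ 256.482
s ≈ √256.482 ≈ 16.0151
Perimeter = 3s ≈ 3·16.0151 ≈ 48.0452

Perimeter = 48.05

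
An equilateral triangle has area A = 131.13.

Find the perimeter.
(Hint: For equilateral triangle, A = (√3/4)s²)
A = (√3/4)s²  ⇒  s² = 4A/√3 = 4·131.13/√3 = 524.52/1.73205 ≈ 302.832
s ≈ √302.832 ≈ 17.4021
Perimeter = 3s ≈ 3·17.4021 ≈ 52.2062

Perimeter = 52.21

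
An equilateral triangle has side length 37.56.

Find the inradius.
r = Area/s with s the semi-perimeter.
Area = (√3/4)·37.56² = (√3/4)·1410.7536 ≈ 0.433013·1410.7536 ≈ 610.874
s = 3·37.56/2 = 56.34
r ≈ 610.874/56.34 ≈ 10.8426
(Equivalently r = side/(2√3) = 37.56/3.4641 ≈ 10.8426.)

r = 10.84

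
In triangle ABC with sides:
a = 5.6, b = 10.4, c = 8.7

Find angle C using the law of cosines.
c² = a² + b² − 2ab·cos(C)  ⇒  cos(C) = (a² + b² − c²)/(2ab)
cos(C) = (5.6² + 10.4² − 8.7²)/(2·5.6·10.4) = (31.36 + 108.16 − 75.69)/116.48 = 63.83/116.48 ≈ 0.547991
C = arccos(0.547991) ≈ 56.7707°

C = 56.77°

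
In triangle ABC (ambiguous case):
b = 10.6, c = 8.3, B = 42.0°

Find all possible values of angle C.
b/sin(B) = c/sin(C)  ⇒  sin(C) = c·sin(B)/b = 8.3·sin(42.0°)/10.6
sin(42.0°) ≈ 0.669131
sin(C) ≈ 8.3·0.669131/10.6 ≈ 5.55378/10.6 ≈ 0.523942
Candidate 1: C₁ = arcsin(0.523942) ≈ 31.597°  →  A = 180° − 42.0° − 31.597° ≈ 106.403° > 0, valid
Candidate 2: C₂ = 180° − C₁ ≈ 148.403°  →  A = 180° − 42.0° − 148.403° ≈ -10.403° ≤ 0, not a valid triangle

C = 31.6° (one solution)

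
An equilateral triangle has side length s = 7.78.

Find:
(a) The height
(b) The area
(a) The height splits the triangle into two 30-60-90 halves: h = s·√3/2 = 7.78·1.73205/2 ≈ 13.4754/2 ≈ 6.73768
(b) Area = (√3/4)·s² = (√3/4)·7.78² = (√3/4)·60.5284 ≈ 0.433013·60.5284 ≈ 26.2096

Height = 6.738, Area = 26.21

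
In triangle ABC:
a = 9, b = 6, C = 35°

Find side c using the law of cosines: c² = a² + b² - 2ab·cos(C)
c² = 9² + 6² − 2·9·6·cos(35°)
cos(35°) ≈ 0.819152
c² ≈ 81 + 36 − 108·(0.819152) ≈ 117 − 88.4684 ≈ 28.5316
c ≈ √28.5316 ≈ 5.3415

c = 5.341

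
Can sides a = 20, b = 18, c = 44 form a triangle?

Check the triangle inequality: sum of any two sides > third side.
a + b vs c: 20 + 18 = 38 ≤ 44  ✗
a + c vs b: 20 + 44 = 64 > 18  ✓
b + c vs a: 18 + 44 = 62 > 20  ✓

No: 20 + 18 = 38 is not > 44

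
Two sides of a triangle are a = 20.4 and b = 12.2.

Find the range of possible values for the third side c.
Triangle inequality: |a − b| < c < a + b
|a − b| = |20.4 − 12.2| = 8.2
a + b = 20.4 + 12.2 = 32.6

8.2 < c < 32.6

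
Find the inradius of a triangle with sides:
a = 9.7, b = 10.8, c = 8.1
r = Area/s where s is the semi-perimeter.
s = (9.7 + 10.8 + 8.1)/2 = 28.6/2 = 14.3
Area = √(s(s−a)(s−b)(s−c)) = √(14.3·4.6·3.5·6.2) ≈ √1427.43 ≈ 37.7813
r ≈ 37.7813/14.3 ≈ 2.64205

r = 2.642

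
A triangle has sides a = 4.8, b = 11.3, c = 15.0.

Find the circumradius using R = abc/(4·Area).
First find the area with Heron's formula.
s = (4.8 + 11.3 + 15.0)/2 = 15.55
Area = √(s(s−a)(s−b)(s−c)) = √(15.55·10.75·4.25·0.55) ≈ √390.742 ≈ 19.7672
abc = 4.8·11.3·15.0 = 813.6
R = abc/(4·Area) ≈ 813.6/(4·19.7672) = 813.6/79.0688 ≈ 10.2898

R = 10.29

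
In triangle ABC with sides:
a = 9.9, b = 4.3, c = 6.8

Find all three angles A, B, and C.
Law of cosines for each angle (a² = 98.01, b² = 18.49, c² = 46.24):
cos(A) = (b² + c² − a²)/(2bc) = (18.49 + 46.24 − 98.01)/(2·4.3·6.8) = -33.28/58.48 ≈ -0.569083  ⇒  A ≈ 124.686°
cos(B) = (a² + c² − b²)/(2ac) = (98.01 + 46.24 − 18.49)/(2·9.9·6.8) = 125.76/134.64 ≈ 0.934046  ⇒  B ≈ 20.9254°
cos(C) = (a² + b² − c²)/(2ab) = (98.01 + 18.49 − 46.24)/(2·9.9·4.3) = 70.26/85.14 ≈ 0.825229  ⇒  C ≈ 34.3883°
Check: A + B + C ≈ 180°

A = 124.7°, B = 20.93°, C = 34.39°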